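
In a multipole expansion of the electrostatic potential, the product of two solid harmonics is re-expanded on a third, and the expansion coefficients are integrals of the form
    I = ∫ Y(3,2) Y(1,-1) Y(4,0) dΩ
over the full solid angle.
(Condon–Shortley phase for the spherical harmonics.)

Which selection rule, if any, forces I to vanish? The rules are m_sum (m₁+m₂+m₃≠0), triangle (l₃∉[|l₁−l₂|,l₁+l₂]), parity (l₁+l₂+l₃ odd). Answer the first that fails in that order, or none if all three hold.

Σmᵢ = 1  ✗
l₃∈[|l₁−l₂|,l₁+l₂]=[2,4], have l₃=4
Σlᵢ = 8 ⇒ even

m_sum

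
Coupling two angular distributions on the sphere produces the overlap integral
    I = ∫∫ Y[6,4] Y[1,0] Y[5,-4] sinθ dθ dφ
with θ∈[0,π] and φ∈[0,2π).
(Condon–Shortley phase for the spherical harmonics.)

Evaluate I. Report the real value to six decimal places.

0.182727

m-sum 0 ✓  L=12 even ✓  5≤5≤7 ✓
Π(2lᵢ+1) = 13×3×11 = 429
triangle coeff Δ(6,1,5) = 1/858
Σ_t [1,1]: t=1:−1/14400 = -1/14400
(3j)²=6/143 [(6 1 5; 0 0 0)], sign=+1
Σ_t [1,1]: t=1:−1/362880 = -1/362880
(3j)²=10/429 [(6 1 5; 4 0 -4)], sign=+1
⇒ 4πI² = 60/143
I = (+1)√(60/143/(4π)) = 0.18272698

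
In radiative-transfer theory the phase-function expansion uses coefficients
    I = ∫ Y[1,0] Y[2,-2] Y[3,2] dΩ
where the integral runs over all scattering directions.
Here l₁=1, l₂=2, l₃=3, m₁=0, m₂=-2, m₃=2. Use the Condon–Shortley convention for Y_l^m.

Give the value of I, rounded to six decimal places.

0.184674

Checks pass: Σm=0; 6 even; l₃=3∈[1,3].
(2·1+1)(2·2+1)(2·3+1) = 105
Δ: 0! 2! 4! / 7! → 1/105
sum: t=0:+1/4 = 1/4
3j²(1 2 3; 0 0 0) = Δ·Π!·Σ² = 3/35  (sign -1)
sum: t=0:+1/24 = 1/24
3j²(1 2 3; 0 -2 2) = Δ·Π!·Σ² = 1/21  (sign -1)
combine: 4πI² = 105·3/35·1/21 = 3/7
take √, sign +1: I = 0.18467439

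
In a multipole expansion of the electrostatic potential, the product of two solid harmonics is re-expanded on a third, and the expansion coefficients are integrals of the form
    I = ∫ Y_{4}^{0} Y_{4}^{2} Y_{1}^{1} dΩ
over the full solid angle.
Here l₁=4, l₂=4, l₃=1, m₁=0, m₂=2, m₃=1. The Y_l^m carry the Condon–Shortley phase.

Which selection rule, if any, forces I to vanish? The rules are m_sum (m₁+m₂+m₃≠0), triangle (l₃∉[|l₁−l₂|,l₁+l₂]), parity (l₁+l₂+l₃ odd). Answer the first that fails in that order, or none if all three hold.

m₁+m₂+m₃ = 0 + 2 + 1 = 3  ✗
triangle: |4−4|=0 ≤ l₃=1 ≤ 4+4=8
parity: l₁+l₂+l₃ = 9 is odd

m_sum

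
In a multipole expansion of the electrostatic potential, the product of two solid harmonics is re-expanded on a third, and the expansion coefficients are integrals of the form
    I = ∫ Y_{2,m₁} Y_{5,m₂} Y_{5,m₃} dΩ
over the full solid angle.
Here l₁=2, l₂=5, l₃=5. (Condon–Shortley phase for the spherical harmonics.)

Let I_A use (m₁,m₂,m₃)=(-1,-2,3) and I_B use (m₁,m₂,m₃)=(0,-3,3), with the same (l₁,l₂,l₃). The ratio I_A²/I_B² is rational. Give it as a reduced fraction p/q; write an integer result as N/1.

Shared (l₁,l₂,l₃)=(2,5,5): N and (l;000)² cancel in I_A²/I_B².
A: Δ = 2!·2!·8!/13! = 1/38610; Racah Σ t=1..2: t=1:−1/2880 t=2:+1/10080 = -1/4032; ⇒ 3j(2 5 5; -1 -2 3)² = 10/429, sgn -1
B: Δ = 2!·2!·8!/13! = 1/38610; Racah Σ t=0..2: t=0:+1/5760 t=1:−1/5040 t=2:+1/161280 = -1/53760; ⇒ 3j(2 5 5; 0 -3 3)² = 1/4290, sgn -1
I_A²/I_B² = (10/429)/(1/4290) = 100/1

100/1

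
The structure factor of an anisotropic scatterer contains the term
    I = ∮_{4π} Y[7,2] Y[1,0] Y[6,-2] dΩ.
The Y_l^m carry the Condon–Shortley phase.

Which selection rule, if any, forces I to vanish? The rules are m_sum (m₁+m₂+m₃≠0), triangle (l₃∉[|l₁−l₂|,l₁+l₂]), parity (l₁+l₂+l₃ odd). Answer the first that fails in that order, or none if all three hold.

azimuthal sum: 2 + 0 − 2 = 0  ✓
6 ≤ 6 ≤ 8 (triangle on l)  ✓
L = 7 + 1 + 6 = 14 (even)  ✓

none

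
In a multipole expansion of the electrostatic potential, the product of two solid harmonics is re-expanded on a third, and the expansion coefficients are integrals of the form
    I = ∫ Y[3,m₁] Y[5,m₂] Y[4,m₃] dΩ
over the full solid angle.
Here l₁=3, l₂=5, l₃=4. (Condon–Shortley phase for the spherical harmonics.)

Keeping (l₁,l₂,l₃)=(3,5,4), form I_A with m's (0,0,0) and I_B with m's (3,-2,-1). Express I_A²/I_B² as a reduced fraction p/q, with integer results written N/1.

24/35

l's match ⇒ only the (l;m) 3-j factors differ between A and B.
A: triangle coeff Δ(3,5,4) = 1/180180; Σ_t [1,3]: t=1:−1/576 t=2:+1/144 t=3:−1/576 = 1/288; (3j)²=20/1001 [(3 5 4; 0 0 0)], sign=+1
B: triangle coeff Δ(3,5,4) = 1/180180; Σ_t [0,0]: t=0:+1/1728 = 1/1728; (3j)²=25/858 [(3 5 4; 3 -2 -1)], sign=-1
I_A²/I_B² = (20/1001)/(25/858) = 24/35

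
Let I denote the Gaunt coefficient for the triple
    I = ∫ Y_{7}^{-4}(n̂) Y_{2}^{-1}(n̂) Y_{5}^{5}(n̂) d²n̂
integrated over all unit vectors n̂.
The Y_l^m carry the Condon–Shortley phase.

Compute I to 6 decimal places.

0.037585

Rules hold: Σm=0, L=14 even, 5≤5≤9.
N = 15·5·11 = 825
Δ = 4!·10!·0!/15! = 1/15015
Racah Σ t=2..2: t=2:+1/57600 = 1/57600
⇒ 3j(7 2 5; 0 0 0)² = 21/715, sgn -1
Racah Σ t=1..1: t=1:−1/21772800 = -1/21772800
⇒ 3j(7 2 5; -4 -1 5)² = 1/1365, sgn -1
4πI² = N·(3j₀)²·(3jₘ)² = 3/169
I = +1·√(0.0177515/4π) = 0.03758481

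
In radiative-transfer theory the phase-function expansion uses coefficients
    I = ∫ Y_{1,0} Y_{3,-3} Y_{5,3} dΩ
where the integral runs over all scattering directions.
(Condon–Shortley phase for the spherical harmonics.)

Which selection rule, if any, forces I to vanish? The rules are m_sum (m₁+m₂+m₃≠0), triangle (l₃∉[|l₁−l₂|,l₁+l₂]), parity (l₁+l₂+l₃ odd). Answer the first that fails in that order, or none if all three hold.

azimuthal sum: 0 − 3 + 3 = 0  ✓
2 ≤ 5 ≤ 4 (triangle on l)  ✗
L = 1 + 3 + 5 = 9 (odd)

triangle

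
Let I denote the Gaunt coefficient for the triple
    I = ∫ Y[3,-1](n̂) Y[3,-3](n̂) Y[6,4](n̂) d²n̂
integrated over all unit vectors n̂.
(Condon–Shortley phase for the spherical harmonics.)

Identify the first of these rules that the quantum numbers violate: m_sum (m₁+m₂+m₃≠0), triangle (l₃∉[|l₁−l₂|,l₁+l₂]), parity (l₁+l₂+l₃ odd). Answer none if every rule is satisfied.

none

azimuthal sum: -1 − 3 + 4 = 0  ✓
0 ≤ 6 ≤ 6 (triangle on l)  ✓
L = 3 + 3 + 6 = 12 (even)  ✓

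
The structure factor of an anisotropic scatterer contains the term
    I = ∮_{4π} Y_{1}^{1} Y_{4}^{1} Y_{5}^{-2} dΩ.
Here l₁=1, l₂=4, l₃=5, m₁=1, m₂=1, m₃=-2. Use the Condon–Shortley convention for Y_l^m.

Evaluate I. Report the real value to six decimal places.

Rules hold: Σm=0, L=10 even, 3≤5≤5.
N = 3·9·11 = 297
Δ = 0!·2!·8!/11! = 1/495
Racah Σ t=0..0: t=0:+1/576 = 1/576
⇒ 3j(1 4 5; 0 0 0)² = 5/99, sgn -1
Racah Σ t=0..0: t=0:+1/1440 = 1/1440
⇒ 3j(1 4 5; 1 1 -2)² = 7/165, sgn -1
4πI² = N·(3j₀)²·(3jₘ)² = 7/11
I = +1·√(0.636364/4π) = 0.22503380

0.225034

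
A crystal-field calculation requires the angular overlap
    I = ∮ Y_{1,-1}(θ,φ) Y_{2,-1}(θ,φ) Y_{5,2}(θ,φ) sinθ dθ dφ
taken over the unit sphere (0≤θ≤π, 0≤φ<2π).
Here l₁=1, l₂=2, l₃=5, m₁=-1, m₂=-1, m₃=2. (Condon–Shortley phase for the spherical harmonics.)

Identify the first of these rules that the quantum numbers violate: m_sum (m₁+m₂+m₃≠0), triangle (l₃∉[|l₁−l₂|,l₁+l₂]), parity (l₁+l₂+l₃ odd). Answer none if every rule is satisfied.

Σmᵢ = 0  ✓
l₃∈[|l₁−l₂|,l₁+l₂]=[1,3], have l₃=5  ✗
Σlᵢ = 8 ⇒ even

triangle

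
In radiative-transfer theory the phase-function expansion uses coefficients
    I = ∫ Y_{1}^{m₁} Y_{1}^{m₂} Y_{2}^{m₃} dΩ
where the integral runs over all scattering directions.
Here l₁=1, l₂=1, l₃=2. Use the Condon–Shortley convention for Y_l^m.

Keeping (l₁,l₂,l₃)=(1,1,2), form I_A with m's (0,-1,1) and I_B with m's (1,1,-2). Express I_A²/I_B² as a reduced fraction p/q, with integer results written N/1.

1/2

l's match ⇒ only the (l;m) 3-j factors differ between A and B.
A: triangle coeff Δ(1,1,2) = 1/30; Σ_t [0,0]: t=0:+1/2 = 1/2; (3j)²=1/10 [(1 1 2; 0 -1 1)], sign=-1
B: triangle coeff Δ(1,1,2) = 1/30; Σ_t [0,0]: t=0:+1/4 = 1/4; (3j)²=1/5 [(1 1 2; 1 1 -2)], sign=+1
I_A²/I_B² = (1/10)/(1/5) = 1/2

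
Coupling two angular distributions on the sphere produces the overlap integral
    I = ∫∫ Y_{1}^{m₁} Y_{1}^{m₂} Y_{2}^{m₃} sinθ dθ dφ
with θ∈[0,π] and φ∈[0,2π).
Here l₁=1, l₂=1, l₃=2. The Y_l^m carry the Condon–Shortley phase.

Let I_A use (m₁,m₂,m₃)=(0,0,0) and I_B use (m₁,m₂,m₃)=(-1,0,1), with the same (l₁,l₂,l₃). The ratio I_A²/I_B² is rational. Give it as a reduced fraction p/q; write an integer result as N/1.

Shared (l₁,l₂,l₃)=(1,1,2): N and (l;000)² cancel in I_A²/I_B².
A: Δ = 0!·2!·2!/5! = 1/30; Racah Σ t=0..0: t=0:+1/1 = 1/1; ⇒ 3j(1 1 2; 0 0 0)² = 2/15, sgn +1
B: Δ = 0!·2!·2!/5! = 1/30; Racah Σ t=0..0: t=0:+1/2 = 1/2; ⇒ 3j(1 1 2; -1 0 1)² = 1/10, sgn -1
I_A²/I_B² = (2/15)/(1/10) = 4/3

4/3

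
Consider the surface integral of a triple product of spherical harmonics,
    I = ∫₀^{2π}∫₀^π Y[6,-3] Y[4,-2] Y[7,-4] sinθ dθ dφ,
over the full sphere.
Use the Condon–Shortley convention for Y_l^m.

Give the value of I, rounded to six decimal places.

0.000000

Σmᵢ = -9 ≠ 0, so the φ-integral vanishes; I = 0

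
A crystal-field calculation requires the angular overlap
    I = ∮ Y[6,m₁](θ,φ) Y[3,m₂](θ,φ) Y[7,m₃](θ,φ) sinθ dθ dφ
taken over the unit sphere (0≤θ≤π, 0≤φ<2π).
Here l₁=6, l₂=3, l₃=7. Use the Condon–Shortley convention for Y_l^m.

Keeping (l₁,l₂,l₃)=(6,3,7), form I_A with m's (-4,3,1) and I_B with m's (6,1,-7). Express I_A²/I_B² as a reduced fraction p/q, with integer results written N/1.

3375/22022

Shared (l₁,l₂,l₃)=(6,3,7): N and (l;000)² cancel in I_A²/I_B².
A: Δ = 2!·10!·4!/17! = 1/2042040; Racah Σ t=2..2: t=2:+1/3870720 = 1/3870720; ⇒ 3j(6 3 7; -4 3 1)² = 675/136136, sgn +1
B: Δ = 2!·10!·4!/17! = 1/2042040; Racah Σ t=0..0: t=0:+1/174182400 = 1/174182400; ⇒ 3j(6 3 7; 6 1 -7)² = 11/340, sgn +1
I_A²/I_B² = (675/136136)/(11/340) = 3375/22022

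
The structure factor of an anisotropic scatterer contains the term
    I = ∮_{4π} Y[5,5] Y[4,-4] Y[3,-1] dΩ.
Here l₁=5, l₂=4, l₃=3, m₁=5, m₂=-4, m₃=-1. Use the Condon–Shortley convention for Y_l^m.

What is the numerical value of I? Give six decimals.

0.189625

m-sum 0 ✓  L=12 even ✓  1≤3≤9 ✓
Π(2lᵢ+1) = 11×9×7 = 693
triangle coeff Δ(5,4,3) = 1/180180
Σ_t [2,4]: t=2:+1/576 t=3:−1/144 t=4:+1/576 = -1/288
(3j)²=20/1001 [(5 4 3; 0 0 0)], sign=+1
Σ_t [0,0]: t=0:+1/34560 = 1/34560
(3j)²=14/429 [(5 4 3; 5 -4 -1)], sign=+1
⇒ 4πI² = 840/1859
I = (+1)√(840/1859/(4π)) = 0.18962475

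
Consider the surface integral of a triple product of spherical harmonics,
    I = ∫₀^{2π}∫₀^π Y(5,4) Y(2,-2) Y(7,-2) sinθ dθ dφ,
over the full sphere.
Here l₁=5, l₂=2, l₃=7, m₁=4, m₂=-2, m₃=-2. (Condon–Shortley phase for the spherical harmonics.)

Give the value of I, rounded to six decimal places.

Rules hold: Σm=0, L=14 even, 3≤7≤7.
N = 11·5·15 = 825
Δ = 0!·10!·4!/15! = 1/15015
Racah Σ t=0..0: t=0:+1/57600 = 1/57600
⇒ 3j(5 2 7; 0 0 0)² = 21/715, sgn -1
Racah Σ t=0..0: t=0:+1/8709120 = 1/8709120
⇒ 3j(5 2 7; 4 -2 -2)² = 1/3003, sgn -1
4πI² = N·(3j₀)²·(3jₘ)² = 15/1859
I = +1·√(0.00806885/4π) = 0.02533967

0.025340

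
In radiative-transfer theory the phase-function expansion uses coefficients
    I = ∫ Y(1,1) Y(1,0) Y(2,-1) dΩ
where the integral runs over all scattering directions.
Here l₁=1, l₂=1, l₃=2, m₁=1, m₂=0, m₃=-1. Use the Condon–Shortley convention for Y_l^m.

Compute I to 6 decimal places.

m-sum 0 ✓  L=4 even ✓  0≤2≤2 ✓
Π(2lᵢ+1) = 3×3×5 = 45
triangle coeff Δ(1,1,2) = 1/30
Σ_t [0,0]: t=0:+1/1 = 1/1
(3j)²=2/15 [(1 1 2; 0 0 0)], sign=+1
Σ_t [0,0]: t=0:+1/2 = 1/2
(3j)²=1/10 [(1 1 2; 1 0 -1)], sign=-1
⇒ 4πI² = 3/5
I = (-1)√(3/5/(4π)) = -0.21850969

-0.218510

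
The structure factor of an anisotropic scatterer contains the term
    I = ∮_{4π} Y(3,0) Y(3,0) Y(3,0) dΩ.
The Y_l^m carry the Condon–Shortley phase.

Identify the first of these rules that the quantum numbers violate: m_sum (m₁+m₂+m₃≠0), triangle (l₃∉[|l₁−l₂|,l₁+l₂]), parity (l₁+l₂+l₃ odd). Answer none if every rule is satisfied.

Σmᵢ = 0  ✓
l₃∈[|l₁−l₂|,l₁+l₂]=[0,6], have l₃=3  ✓
Σlᵢ = 9 ⇒ odd  ✗

parity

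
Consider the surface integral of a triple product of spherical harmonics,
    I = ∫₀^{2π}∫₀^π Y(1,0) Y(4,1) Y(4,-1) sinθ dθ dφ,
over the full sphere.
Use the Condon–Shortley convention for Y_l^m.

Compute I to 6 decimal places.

0.000000

Σlᵢ=9 odd — θ-integrand is odd under cosθ→−cosθ; I=0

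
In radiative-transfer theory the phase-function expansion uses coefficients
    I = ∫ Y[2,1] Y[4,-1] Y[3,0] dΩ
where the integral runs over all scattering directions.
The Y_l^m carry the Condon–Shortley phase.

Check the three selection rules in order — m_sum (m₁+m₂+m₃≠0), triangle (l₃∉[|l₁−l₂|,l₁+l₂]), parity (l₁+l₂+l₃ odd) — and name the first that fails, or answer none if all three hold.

m₁+m₂+m₃ = 1 − 1 + 0 = 0  ✓
triangle: |2−4|=2 ≤ l₃=3 ≤ 2+4=6  ✓
parity: l₁+l₂+l₃ = 9 is odd  ✗

parity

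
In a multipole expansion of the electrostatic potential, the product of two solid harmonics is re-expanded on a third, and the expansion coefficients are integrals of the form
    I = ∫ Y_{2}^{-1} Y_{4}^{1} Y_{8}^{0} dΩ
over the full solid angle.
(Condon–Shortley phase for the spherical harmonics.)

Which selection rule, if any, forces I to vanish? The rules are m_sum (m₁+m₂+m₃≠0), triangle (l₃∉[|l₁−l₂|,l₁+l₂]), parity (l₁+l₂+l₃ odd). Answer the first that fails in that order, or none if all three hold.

triangle

m₁+m₂+m₃ = -1 + 1 + 0 = 0  ✓
triangle: |2−4|=2 ≤ l₃=8 ≤ 2+4=6  ✗
parity: l₁+l₂+l₃ = 14 is even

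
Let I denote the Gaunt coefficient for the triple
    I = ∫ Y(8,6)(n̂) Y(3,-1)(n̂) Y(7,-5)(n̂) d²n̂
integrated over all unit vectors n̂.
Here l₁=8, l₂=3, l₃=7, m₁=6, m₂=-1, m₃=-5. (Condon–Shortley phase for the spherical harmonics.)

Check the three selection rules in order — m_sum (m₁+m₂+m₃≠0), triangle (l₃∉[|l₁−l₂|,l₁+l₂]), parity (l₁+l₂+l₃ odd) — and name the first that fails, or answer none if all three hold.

m₁+m₂+m₃ = 6 − 1 − 5 = 0  ✓
triangle: |8−3|=5 ≤ l₃=7 ≤ 8+3=11  ✓
parity: l₁+l₂+l₃ = 18 is even  ✓

none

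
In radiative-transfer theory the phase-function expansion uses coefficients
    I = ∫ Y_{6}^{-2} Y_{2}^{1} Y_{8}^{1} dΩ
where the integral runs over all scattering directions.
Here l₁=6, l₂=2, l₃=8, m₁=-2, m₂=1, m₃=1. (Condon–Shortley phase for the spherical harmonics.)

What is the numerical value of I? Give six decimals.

-0.150615

Rules hold: Σm=0, L=16 even, 4≤8≤8.
N = 13·5·17 = 1105
Δ = 0!·12!·4!/17! = 1/30940
Racah Σ t=0..0: t=0:+1/2073600 = 1/2073600
⇒ 3j(6 2 8; 0 0 0)² = 28/1105, sgn +1
Racah Σ t=0..0: t=0:+1/5806080 = 1/5806080
⇒ 3j(6 2 8; -2 1 1)² = 9/884, sgn -1
4πI² = N·(3j₀)²·(3jₘ)² = 63/221
I = -1·√(0.285068/4π) = -0.15061534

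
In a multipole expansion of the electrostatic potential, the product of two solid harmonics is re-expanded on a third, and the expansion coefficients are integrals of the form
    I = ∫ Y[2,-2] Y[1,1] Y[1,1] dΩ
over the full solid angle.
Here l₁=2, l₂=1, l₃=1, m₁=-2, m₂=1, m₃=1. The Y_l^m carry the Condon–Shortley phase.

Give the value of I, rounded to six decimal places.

Checks pass: Σm=0; 4 even; l₃=1∈[1,3].
(2·2+1)(2·1+1)(2·1+1) = 45
Δ: 2! 2! 0! / 5! → 1/30
sum: t=1:−1/1 = -1/1
3j²(2 1 1; 0 0 0) = Δ·Π!·Σ² = 2/15  (sign +1)
sum: t=2:+1/4 = 1/4
3j²(2 1 1; -2 1 1) = Δ·Π!·Σ² = 1/5  (sign +1)
combine: 4πI² = 45·2/15·1/5 = 6/5
take √, sign +1: I = 0.30901936

0.309019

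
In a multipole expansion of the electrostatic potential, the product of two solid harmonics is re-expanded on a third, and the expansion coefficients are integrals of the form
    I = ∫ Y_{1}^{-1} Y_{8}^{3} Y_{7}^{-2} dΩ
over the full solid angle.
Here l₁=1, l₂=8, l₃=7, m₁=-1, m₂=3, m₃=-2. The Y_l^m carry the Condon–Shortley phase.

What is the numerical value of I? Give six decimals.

-0.226917

Checks pass: Σm=0; 16 even; l₃=7∈[7,9].
(2·1+1)(2·8+1)(2·7+1) = 765
Δ: 2! 0! 14! / 17! → 1/2040
sum: t=1:−1/25401600 = -1/25401600
3j²(1 8 7; 0 0 0) = Δ·Π!·Σ² = 8/255  (sign +1)
sum: t=2:+1/87091200 = 1/87091200
3j²(1 8 7; -1 3 -2) = Δ·Π!·Σ² = 11/408  (sign -1)
combine: 4πI² = 765·8/255·11/408 = 11/17
take √, sign -1: I = -0.22691696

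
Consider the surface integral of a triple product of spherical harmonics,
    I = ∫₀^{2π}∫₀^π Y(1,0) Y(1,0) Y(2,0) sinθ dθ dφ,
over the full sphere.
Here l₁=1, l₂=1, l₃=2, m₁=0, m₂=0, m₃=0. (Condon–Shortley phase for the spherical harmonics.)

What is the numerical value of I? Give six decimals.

0.252313

Checks pass: Σm=0; 4 even; l₃=2∈[0,2].
(2·1+1)(2·1+1)(2·2+1) = 45
Δ: 0! 2! 2! / 5! → 1/30
sum: t=0:+1/1 = 1/1
3j²(1 1 2; 0 0 0) = Δ·Π!·Σ² = 2/15  (sign +1)
(m-triple is (0,0,0) — same symbol as above.)
combine: 4πI² = 45·2/15·2/15 = 4/5
take √, sign +1: I = 0.25231325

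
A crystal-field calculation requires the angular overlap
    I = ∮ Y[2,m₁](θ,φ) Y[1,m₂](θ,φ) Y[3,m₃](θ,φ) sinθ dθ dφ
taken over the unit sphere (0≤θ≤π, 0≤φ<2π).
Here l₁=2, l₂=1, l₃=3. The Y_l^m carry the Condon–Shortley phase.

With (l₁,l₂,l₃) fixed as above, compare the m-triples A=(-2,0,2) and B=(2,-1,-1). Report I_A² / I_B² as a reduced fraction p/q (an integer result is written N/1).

Same 2,1,3: normalisation and zero-m 3j drop out of the ratio.
A: Δ: 0! 4! 2! / 7! → 1/105; sum: t=0:+1/24 = 1/24; 3j²(2 1 3; -2 0 2) = Δ·Π!·Σ² = 1/21  (sign -1)
B: Δ: 0! 4! 2! / 7! → 1/105; sum: t=0:+1/48 = 1/48; 3j²(2 1 3; 2 -1 -1) = Δ·Π!·Σ² = 1/105  (sign +1)
I_A²/I_B² = (1/21)/(1/105) = 5/1

5/1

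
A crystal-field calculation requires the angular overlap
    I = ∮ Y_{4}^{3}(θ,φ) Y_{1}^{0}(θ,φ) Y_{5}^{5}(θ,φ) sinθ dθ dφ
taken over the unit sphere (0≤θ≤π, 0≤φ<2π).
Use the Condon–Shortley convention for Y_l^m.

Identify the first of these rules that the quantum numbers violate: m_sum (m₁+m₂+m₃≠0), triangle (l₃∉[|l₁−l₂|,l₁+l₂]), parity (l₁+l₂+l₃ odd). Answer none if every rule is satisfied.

m_sum

Σmᵢ = 8  ✗
l₃∈[|l₁−l₂|,l₁+l₂]=[3,5], have l₃=5
Σlᵢ = 10 ⇒ even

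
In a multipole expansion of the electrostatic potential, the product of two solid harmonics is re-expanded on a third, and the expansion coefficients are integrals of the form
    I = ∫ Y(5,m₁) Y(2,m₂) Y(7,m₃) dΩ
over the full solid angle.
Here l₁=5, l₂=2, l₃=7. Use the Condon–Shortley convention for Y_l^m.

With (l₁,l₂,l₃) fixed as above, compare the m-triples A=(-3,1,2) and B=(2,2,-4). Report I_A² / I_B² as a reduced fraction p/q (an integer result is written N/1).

Same 5,2,7: normalisation and zero-m 3j drop out of the ratio.
A: Δ: 0! 10! 4! / 15! → 1/15015; sum: t=0:+1/483840 = 1/483840; 3j²(5 2 7; -3 1 2) = Δ·Π!·Σ² = 6/1001  (sign -1)
B: Δ: 0! 10! 4! / 15! → 1/15015; sum: t=0:+1/725760 = 1/725760; 3j²(5 2 7; 2 2 -4) = Δ·Π!·Σ² = 2/91  (sign -1)
I_A²/I_B² = (6/1001)/(2/91) = 3/11

3/11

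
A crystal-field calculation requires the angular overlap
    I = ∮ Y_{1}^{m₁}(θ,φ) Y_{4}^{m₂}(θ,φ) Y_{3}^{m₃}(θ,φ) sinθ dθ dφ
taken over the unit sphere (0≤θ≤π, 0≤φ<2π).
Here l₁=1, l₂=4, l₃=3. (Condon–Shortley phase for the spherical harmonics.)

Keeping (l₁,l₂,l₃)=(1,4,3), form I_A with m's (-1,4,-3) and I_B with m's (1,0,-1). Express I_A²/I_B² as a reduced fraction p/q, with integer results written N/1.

l's match ⇒ only the (l;m) 3-j factors differ between A and B.
A: triangle coeff Δ(1,4,3) = 1/252; Σ_t [2,2]: t=2:+1/1440 = 1/1440; (3j)²=1/9 [(1 4 3; -1 4 -3)], sign=+1
B: triangle coeff Δ(1,4,3) = 1/252; Σ_t [0,0]: t=0:+1/96 = 1/96; (3j)²=1/42 [(1 4 3; 1 0 -1)], sign=+1
I_A²/I_B² = (1/9)/(1/42) = 14/3

14/3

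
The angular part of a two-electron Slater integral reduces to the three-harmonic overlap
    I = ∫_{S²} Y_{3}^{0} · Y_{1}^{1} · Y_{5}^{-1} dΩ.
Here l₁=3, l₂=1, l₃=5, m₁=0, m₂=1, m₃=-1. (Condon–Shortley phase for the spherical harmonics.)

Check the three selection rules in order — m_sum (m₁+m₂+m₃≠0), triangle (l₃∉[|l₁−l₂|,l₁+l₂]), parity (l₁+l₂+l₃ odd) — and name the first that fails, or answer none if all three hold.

triangle

Σmᵢ = 0  ✓
l₃∈[|l₁−l₂|,l₁+l₂]=[2,4], have l₃=5  ✗
Σlᵢ = 9 ⇒ odd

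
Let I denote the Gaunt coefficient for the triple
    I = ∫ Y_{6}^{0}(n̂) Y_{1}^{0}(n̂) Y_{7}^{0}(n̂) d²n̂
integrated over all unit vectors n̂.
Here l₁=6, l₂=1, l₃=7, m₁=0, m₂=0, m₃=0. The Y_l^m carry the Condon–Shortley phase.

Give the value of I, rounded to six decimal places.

0.244927

m-sum 0 ✓  L=14 even ✓  5≤7≤7 ✓
Π(2lᵢ+1) = 13×3×15 = 585
triangle coeff Δ(6,1,7) = 1/1365
Σ_t [0,0]: t=0:+1/518400 = 1/518400
(3j)²=7/195 [(6 1 7; 0 0 0)], sign=-1
(m-triple is (0,0,0) — same symbol as above.)
⇒ 4πI² = 49/65
I = (+1)√(49/65/(4π)) = 0.24492687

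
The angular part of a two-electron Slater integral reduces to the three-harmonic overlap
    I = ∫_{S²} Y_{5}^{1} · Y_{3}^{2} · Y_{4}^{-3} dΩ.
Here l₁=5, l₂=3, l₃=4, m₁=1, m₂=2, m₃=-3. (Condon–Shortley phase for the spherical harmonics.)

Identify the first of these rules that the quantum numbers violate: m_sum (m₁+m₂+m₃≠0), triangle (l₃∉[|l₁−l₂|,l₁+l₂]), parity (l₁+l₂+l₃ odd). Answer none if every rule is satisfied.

m₁+m₂+m₃ = 1 + 2 − 3 = 0  ✓
triangle: |5−3|=2 ≤ l₃=4 ≤ 5+3=8  ✓
parity: l₁+l₂+l₃ = 12 is even  ✓

none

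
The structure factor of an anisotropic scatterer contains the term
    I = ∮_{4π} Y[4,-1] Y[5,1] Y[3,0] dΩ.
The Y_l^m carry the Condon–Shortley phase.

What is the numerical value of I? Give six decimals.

Rules hold: Σm=0, L=12 even, 1≤3≤9.
N = 9·11·7 = 693
Δ = 6!·2!·4!/13! = 1/180180
Racah Σ t=2..4: t=2:+1/576 t=3:−1/144 t=4:+1/576 = -1/288
⇒ 3j(4 5 3; 0 0 0)² = 20/1001, sgn +1
Racah Σ t=3..5: t=3:−1/432 t=4:+1/192 t=5:−1/1440 = 19/8640
⇒ 3j(4 5 3; -1 1 0)² = 361/30030, sgn -1
4πI² = N·(3j₀)²·(3jₘ)² = 2166/13013
I = -1·√(0.166449/4π) = -0.11508947

-0.115089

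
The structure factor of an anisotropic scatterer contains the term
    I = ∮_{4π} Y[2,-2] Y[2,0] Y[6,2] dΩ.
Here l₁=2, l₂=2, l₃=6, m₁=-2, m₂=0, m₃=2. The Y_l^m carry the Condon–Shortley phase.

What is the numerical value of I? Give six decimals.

0.000000

triangle: need 0≤l₃≤4, have 6; I=0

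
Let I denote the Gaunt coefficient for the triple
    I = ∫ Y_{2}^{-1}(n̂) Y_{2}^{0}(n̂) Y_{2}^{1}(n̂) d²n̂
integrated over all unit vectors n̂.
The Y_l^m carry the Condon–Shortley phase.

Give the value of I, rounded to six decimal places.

Rules hold: Σm=0, L=6 even, 0≤2≤4.
N = 5·5·5 = 125
Δ = 2!·2!·2!/7! = 1/630
Racah Σ t=0..2: t=0:+1/8 t=1:−1/1 t=2:+1/8 = -3/4
⇒ 3j(2 2 2; 0 0 0)² = 2/35, sgn -1
Racah Σ t=1..2: t=1:−1/2 t=2:+1/4 = -1/4
⇒ 3j(2 2 2; -1 0 1)² = 1/70, sgn +1
4πI² = N·(3j₀)²·(3jₘ)² = 5/49
I = -1·√(0.102041/4π) = -0.09011188

-0.090112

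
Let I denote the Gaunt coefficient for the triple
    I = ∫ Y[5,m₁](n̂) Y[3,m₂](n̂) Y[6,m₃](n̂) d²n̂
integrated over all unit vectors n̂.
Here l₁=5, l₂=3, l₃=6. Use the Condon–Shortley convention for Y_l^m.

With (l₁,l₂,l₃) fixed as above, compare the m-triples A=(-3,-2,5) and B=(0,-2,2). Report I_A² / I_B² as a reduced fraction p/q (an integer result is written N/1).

33/7

Shared (l₁,l₂,l₃)=(5,3,6): N and (l;000)² cancel in I_A²/I_B².
A: Δ = 2!·8!·4!/15! = 1/675675; Racah Σ t=0..1: t=0:+1/483840 t=1:−1/120960 = -1/161280; ⇒ 3j(5 3 6; -3 -2 5)² = 2/91, sgn +1
B: Δ = 2!·8!·4!/15! = 1/675675; Racah Σ t=0..1: t=0:+1/8640 t=1:−1/13824 = 1/23040; ⇒ 3j(5 3 6; 0 -2 2)² = 2/429, sgn +1
I_A²/I_B² = (2/91)/(2/429) = 33/7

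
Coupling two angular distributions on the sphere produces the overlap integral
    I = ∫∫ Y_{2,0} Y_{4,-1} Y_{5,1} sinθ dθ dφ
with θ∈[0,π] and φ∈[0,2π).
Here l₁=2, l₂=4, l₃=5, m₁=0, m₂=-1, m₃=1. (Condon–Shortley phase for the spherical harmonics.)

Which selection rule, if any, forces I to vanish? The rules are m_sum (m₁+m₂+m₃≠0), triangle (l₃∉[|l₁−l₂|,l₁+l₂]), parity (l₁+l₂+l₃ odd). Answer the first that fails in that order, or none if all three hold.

parity

Σmᵢ = 0  ✓
l₃∈[|l₁−l₂|,l₁+l₂]=[2,6], have l₃=5  ✓
Σlᵢ = 11 ⇒ odd  ✗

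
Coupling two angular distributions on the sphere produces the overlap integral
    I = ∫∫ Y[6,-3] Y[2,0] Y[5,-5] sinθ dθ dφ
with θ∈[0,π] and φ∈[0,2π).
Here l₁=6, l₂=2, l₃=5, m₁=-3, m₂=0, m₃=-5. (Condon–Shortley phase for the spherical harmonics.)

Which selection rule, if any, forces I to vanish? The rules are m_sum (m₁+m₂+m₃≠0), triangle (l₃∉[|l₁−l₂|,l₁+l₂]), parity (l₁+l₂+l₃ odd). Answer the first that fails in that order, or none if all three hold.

azimuthal sum: -3 + 0 − 5 = -8  ✗
4 ≤ 5 ≤ 8 (triangle on l)
L = 6 + 2 + 5 = 13 (odd)

m_sum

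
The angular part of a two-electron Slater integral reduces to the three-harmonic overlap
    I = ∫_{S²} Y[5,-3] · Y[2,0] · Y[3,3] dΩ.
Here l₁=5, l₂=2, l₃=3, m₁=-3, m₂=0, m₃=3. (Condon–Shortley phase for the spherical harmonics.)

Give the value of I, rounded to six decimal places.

m-sum 0 ✓  L=10 even ✓  3≤3≤7 ✓
Π(2lᵢ+1) = 11×5×7 = 385
triangle coeff Δ(5,2,3) = 1/2310
Σ_t [2,2]: t=2:+1/144 = 1/144
(3j)²=10/231 [(5 2 3; 0 0 0)], sign=-1
Σ_t [2,2]: t=2:+1/2880 = 1/2880
(3j)²=2/165 [(5 2 3; -3 0 3)], sign=+1
⇒ 4πI² = 20/99
I = (-1)√(20/99/(4π)) = -0.12679218

-0.126792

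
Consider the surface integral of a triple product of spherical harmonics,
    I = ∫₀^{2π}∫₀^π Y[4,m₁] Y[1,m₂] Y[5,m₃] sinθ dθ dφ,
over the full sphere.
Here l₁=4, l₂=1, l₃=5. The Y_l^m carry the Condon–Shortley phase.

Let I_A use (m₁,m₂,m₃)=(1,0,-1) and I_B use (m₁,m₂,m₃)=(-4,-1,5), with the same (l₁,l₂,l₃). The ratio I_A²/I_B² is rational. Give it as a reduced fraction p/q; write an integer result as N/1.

Same 4,1,5: normalisation and zero-m 3j drop out of the ratio.
A: Δ: 0! 8! 2! / 11! → 1/495; sum: t=0:+1/720 = 1/720; 3j²(4 1 5; 1 0 -1) = Δ·Π!·Σ² = 8/165  (sign +1)
B: Δ: 0! 8! 2! / 11! → 1/495; sum: t=0:+1/80640 = 1/80640; 3j²(4 1 5; -4 -1 5) = Δ·Π!·Σ² = 1/11  (sign +1)
I_A²/I_B² = (8/165)/(1/11) = 8/15

8/15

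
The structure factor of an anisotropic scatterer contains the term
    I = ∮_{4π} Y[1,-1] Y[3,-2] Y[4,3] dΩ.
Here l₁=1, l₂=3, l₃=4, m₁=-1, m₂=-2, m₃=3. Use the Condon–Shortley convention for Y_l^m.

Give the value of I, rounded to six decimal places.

-0.282095

Rules hold: Σm=0, L=8 even, 2≤4≤4.
N = 3·7·9 = 189
Δ = 0!·2!·6!/9! = 1/252
Racah Σ t=0..0: t=0:+1/36 = 1/36
⇒ 3j(1 3 4; 0 0 0)² = 4/63, sgn +1
Racah Σ t=0..0: t=0:+1/240 = 1/240
⇒ 3j(1 3 4; -1 -2 3)² = 1/12, sgn -1
4πI² = N·(3j₀)²·(3jₘ)² = 1/1
I = -1·√(1/4π) = -0.28209479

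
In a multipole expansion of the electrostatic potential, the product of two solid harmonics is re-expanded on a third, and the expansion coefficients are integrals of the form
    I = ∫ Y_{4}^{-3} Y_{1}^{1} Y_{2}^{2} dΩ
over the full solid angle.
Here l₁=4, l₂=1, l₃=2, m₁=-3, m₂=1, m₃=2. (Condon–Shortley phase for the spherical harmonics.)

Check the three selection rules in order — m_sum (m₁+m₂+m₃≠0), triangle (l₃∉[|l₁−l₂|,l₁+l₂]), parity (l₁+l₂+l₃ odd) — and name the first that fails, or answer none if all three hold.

m₁+m₂+m₃ = -3 + 1 + 2 = 0  ✓
triangle: |4−1|=3 ≤ l₃=2 ≤ 4+1=5  ✗
parity: l₁+l₂+l₃ = 7 is odd

triangle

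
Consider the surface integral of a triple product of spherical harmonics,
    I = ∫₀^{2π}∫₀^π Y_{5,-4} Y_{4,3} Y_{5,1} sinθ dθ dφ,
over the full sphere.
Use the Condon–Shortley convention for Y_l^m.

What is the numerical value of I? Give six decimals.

m-sum 0 ✓  L=14 even ✓  1≤5≤9 ✓
Π(2lᵢ+1) = 11×9×11 = 1089
triangle coeff Δ(5,4,5) = 1/3153150
Σ_t [0,4]: t=0:+1/69120 t=1:−1/1728 t=2:+1/576 t=3:−1/1728 t=4:+1/69120 = 7/11520
(3j)²=2/143 [(5 4 5; 0 0 0)], sign=-1
Σ_t [3,4]: t=3:−1/103680 t=4:+1/17280 = 1/20736
(3j)²=10/429 [(5 4 5; -4 3 1)], sign=+1
⇒ 4πI² = 60/169
I = (-1)√(60/169/(4π)) = -0.16808437

-0.168084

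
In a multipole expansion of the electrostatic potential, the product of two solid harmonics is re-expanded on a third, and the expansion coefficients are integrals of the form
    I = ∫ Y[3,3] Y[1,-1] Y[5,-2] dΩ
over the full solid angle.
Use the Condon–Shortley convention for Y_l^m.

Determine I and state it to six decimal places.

|3−1|≤5≤3+1 violated ⇒ I = 0

0.000000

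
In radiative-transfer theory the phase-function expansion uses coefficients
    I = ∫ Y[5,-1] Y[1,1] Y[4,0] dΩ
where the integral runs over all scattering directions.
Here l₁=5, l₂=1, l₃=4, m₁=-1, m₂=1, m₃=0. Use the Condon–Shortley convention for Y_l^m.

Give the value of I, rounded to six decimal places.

-0.190188

m-sum 0 ✓  L=10 even ✓  4≤4≤6 ✓
Π(2lᵢ+1) = 11×3×9 = 297
triangle coeff Δ(5,1,4) = 1/495
Σ_t [1,1]: t=1:−1/576 = -1/576
(3j)²=5/99 [(5 1 4; 0 0 0)], sign=-1
Σ_t [2,2]: t=2:+1/1152 = 1/1152
(3j)²=1/33 [(5 1 4; -1 1 0)], sign=+1
⇒ 4πI² = 5/11
I = (-1)√(5/11/(4π)) = -0.19018827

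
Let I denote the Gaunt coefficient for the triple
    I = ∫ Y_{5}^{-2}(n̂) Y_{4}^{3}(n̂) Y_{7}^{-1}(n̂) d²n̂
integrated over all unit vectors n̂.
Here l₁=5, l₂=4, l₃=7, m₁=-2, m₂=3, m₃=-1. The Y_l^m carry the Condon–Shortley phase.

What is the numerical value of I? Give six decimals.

0.159382

Checks pass: Σm=0; 16 even; l₃=7∈[1,9].
(2·5+1)(2·4+1)(2·7+1) = 1485
Δ: 2! 8! 6! / 17! → 1/6126120
sum: t=0:+1/69120 t=1:−1/20736 t=2:+1/69120 = -1/51840
3j²(5 4 7; 0 0 0) = Δ·Π!·Σ² = 280/21879  (sign +1)
sum: t=1:−1/1036800 t=2:+1/172800 = 1/207360
3j²(5 4 7; -2 3 -1) = Δ·Π!·Σ² = 245/14586  (sign +1)
combine: 4πI² = 1485·280/21879·245/14586 = 171500/537251
take √, sign +1: I = 0.15938172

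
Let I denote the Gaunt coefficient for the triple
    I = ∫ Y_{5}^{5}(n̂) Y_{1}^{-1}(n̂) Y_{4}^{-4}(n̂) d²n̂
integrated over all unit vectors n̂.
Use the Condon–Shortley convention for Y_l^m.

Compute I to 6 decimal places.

Checks pass: Σm=0; 10 even; l₃=4∈[4,6].
(2·5+1)(2·1+1)(2·4+1) = 297
Δ: 2! 8! 0! / 11! → 1/495
sum: t=1:−1/576 = -1/576
3j²(5 1 4; 0 0 0) = Δ·Π!·Σ² = 5/99  (sign -1)
sum: t=0:+1/80640 = 1/80640
3j²(5 1 4; 5 -1 -4) = Δ·Π!·Σ² = 1/11  (sign +1)
combine: 4πI² = 297·5/99·1/11 = 15/11
take √, sign -1: I = -0.32941575

-0.329416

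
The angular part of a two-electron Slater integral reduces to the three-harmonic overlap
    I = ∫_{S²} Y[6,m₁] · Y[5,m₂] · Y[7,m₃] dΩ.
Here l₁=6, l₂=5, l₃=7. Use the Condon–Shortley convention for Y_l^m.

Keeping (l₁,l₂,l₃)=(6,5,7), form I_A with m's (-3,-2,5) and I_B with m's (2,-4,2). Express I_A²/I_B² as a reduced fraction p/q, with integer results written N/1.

27753/19208

Shared (l₁,l₂,l₃)=(6,5,7): N and (l;000)² cancel in I_A²/I_B².
A: Δ = 4!·8!·6!/19! = 1/174594420; Racah Σ t=1..3: t=1:−1/11612160 t=2:+1/2419200 t=3:−1/6220800 = 29/174182400; ⇒ 3j(6 5 7; -3 -2 5)² = 841/83980, sgn +1
B: Δ = 4!·8!·6!/19! = 1/174594420; Racah Σ t=0..1: t=0:+1/1658880 t=1:−1/3110400 = 7/24883200; ⇒ 3j(6 5 7; 2 -4 2)² = 4802/692835, sgn -1
I_A²/I_B² = (841/83980)/(4802/692835) = 27753/19208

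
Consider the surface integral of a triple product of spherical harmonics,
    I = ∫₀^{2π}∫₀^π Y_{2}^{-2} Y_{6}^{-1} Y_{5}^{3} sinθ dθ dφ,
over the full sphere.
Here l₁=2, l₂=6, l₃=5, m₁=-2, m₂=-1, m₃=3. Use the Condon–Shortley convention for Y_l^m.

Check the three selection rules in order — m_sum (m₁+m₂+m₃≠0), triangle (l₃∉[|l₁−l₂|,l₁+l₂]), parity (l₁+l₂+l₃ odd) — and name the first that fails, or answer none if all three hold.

Σmᵢ = 0  ✓
l₃∈[|l₁−l₂|,l₁+l₂]=[4,8], have l₃=5  ✓
Σlᵢ = 13 ⇒ odd  ✗

parity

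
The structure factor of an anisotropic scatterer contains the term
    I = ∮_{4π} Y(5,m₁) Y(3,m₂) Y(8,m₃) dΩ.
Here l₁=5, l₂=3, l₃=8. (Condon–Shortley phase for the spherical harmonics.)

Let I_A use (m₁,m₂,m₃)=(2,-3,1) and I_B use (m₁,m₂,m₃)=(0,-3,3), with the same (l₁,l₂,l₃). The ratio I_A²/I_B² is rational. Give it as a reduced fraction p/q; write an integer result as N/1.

2/11

Same 5,3,8: normalisation and zero-m 3j drop out of the ratio.
A: Δ: 0! 10! 6! / 17! → 1/136136; sum: t=0:+1/21772800 = 1/21772800; 3j²(5 3 8; 2 -3 1) = Δ·Π!·Σ² = 3/4862  (sign -1)
B: Δ: 0! 10! 6! / 17! → 1/136136; sum: t=0:+1/10368000 = 1/10368000; 3j²(5 3 8; 0 -3 3) = Δ·Π!·Σ² = 3/884  (sign -1)
I_A²/I_B² = (3/4862)/(3/884) = 2/11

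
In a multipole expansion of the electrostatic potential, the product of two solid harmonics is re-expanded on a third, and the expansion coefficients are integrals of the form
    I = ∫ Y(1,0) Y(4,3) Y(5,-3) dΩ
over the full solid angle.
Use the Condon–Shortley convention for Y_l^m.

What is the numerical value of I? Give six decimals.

m-sum 0 ✓  L=10 even ✓  3≤5≤5 ✓
Π(2lᵢ+1) = 3×9×11 = 297
triangle coeff Δ(1,4,5) = 1/495
Σ_t [0,0]: t=0:+1/576 = 1/576
(3j)²=5/99 [(1 4 5; 0 0 0)], sign=-1
Σ_t [0,0]: t=0:+1/5040 = 1/5040
(3j)²=16/495 [(1 4 5; 0 3 -3)], sign=+1
⇒ 4πI² = 16/33
I = (-1)√(16/33/(4π)) = -0.19642560

-0.196426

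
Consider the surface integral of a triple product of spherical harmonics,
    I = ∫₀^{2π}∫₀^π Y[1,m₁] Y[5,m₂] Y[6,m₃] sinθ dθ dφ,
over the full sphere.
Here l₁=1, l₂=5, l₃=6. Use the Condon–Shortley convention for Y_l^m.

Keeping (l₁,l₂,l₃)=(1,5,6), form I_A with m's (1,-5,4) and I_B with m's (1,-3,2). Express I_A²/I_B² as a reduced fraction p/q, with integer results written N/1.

l's match ⇒ only the (l;m) 3-j factors differ between A and B.
A: triangle coeff Δ(1,5,6) = 1/858; Σ_t [0,0]: t=0:+1/7257600 = 1/7257600; (3j)²=1/858 [(1 5 6; 1 -5 4)], sign=+1
B: triangle coeff Δ(1,5,6) = 1/858; Σ_t [0,0]: t=0:+1/161280 = 1/161280; (3j)²=1/143 [(1 5 6; 1 -3 2)], sign=+1
I_A²/I_B² = (1/858)/(1/143) = 1/6

1/6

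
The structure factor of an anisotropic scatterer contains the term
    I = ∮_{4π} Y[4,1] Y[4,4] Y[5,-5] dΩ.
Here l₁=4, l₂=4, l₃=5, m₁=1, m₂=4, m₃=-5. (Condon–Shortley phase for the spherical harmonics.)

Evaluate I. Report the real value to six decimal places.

Σlᵢ=13 odd — θ-integrand is odd under cosθ→−cosθ; I=0

0.000000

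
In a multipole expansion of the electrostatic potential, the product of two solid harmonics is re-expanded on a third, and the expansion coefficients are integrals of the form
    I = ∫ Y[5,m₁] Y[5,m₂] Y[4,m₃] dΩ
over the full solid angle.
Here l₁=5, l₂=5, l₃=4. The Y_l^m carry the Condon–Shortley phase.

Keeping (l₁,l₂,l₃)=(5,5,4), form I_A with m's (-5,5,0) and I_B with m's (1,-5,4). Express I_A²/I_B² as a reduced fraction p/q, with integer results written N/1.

3/1

Shared (l₁,l₂,l₃)=(5,5,4): N and (l;000)² cancel in I_A²/I_B².
A: Δ = 6!·4!·4!/15! = 1/3153150; Racah Σ t=6..6: t=6:+1/414720 = 1/414720; ⇒ 3j(5 5 4; -5 5 0)² = 2/143, sgn +1
B: Δ = 6!·4!·4!/15! = 1/3153150; Racah Σ t=0..0: t=0:+1/414720 = 1/414720; ⇒ 3j(5 5 4; 1 -5 4)² = 2/429, sgn +1
I_A²/I_B² = (2/143)/(2/429) = 3/1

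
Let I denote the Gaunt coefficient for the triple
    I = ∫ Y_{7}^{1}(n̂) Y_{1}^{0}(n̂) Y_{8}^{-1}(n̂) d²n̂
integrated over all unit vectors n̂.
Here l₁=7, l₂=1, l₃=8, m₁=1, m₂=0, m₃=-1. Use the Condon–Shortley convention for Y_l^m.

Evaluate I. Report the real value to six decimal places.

-0.242860

m-sum 0 ✓  L=16 even ✓  6≤8≤8 ✓
Π(2lᵢ+1) = 15×3×17 = 765
triangle coeff Δ(7,1,8) = 1/2040
Σ_t [0,0]: t=0:+1/25401600 = 1/25401600
(3j)²=8/255 [(7 1 8; 0 0 0)], sign=+1
Σ_t [0,0]: t=0:+1/29030400 = 1/29030400
(3j)²=21/680 [(7 1 8; 1 0 -1)], sign=-1
⇒ 4πI² = 63/85
I = (-1)√(63/85/(4π)) = -0.24285994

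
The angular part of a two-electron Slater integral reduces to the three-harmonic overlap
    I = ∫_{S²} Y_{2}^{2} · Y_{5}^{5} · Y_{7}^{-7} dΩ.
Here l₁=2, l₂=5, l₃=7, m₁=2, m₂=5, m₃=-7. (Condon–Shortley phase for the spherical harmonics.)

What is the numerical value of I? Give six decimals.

-0.358536

Rules hold: Σm=0, L=14 even, 3≤7≤7.
N = 5·11·15 = 825
Δ = 0!·4!·10!/15! = 1/15015
Racah Σ t=0..0: t=0:+1/57600 = 1/57600
⇒ 3j(2 5 7; 0 0 0)² = 21/715, sgn -1
Racah Σ t=0..0: t=0:+1/87091200 = 1/87091200
⇒ 3j(2 5 7; 2 5 -7)² = 1/15, sgn +1
4πI² = N·(3j₀)²·(3jₘ)² = 21/13
I = -1·√(1.61538/4π) = -0.35853622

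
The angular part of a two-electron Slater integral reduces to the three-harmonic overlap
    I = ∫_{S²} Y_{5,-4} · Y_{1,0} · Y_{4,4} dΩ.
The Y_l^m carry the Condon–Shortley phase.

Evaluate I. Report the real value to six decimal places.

0.147319

Rules hold: Σm=0, L=10 even, 4≤4≤6.
N = 11·3·9 = 297
Δ = 2!·8!·0!/11! = 1/495
Racah Σ t=1..1: t=1:−1/576 = -1/576
⇒ 3j(5 1 4; 0 0 0)² = 5/99, sgn -1
Racah Σ t=1..1: t=1:−1/40320 = -1/40320
⇒ 3j(5 1 4; -4 0 4)² = 1/55, sgn -1
4πI² = N·(3j₀)²·(3jₘ)² = 3/11
I = +1·√(0.272727/4π) = 0.14731920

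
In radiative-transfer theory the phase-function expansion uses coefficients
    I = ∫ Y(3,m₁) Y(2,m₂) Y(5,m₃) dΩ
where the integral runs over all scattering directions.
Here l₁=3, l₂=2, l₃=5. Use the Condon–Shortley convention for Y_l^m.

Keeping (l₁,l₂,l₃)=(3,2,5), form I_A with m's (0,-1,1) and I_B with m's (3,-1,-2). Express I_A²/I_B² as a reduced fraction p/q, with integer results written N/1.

Same 3,2,5: normalisation and zero-m 3j drop out of the ratio.
A: Δ: 0! 6! 4! / 11! → 1/2310; sum: t=0:+1/216 = 1/216; 3j²(3 2 5; 0 -1 1) = Δ·Π!·Σ² = 8/231  (sign +1)
B: Δ: 0! 6! 4! / 11! → 1/2310; sum: t=0:+1/4320 = 1/4320; 3j²(3 2 5; 3 -1 -2) = Δ·Π!·Σ² = 1/330  (sign -1)
I_A²/I_B² = (8/231)/(1/330) = 80/7

80/7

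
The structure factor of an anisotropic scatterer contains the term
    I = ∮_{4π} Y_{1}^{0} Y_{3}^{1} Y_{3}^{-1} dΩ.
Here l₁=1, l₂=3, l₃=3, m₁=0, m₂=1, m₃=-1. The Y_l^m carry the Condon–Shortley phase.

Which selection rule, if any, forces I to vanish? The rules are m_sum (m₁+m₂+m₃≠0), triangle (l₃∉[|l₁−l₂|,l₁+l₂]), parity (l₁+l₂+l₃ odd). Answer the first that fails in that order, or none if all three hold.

parity

azimuthal sum: 0 + 1 − 1 = 0  ✓
2 ≤ 3 ≤ 4 (triangle on l)  ✓
L = 1 + 3 + 3 = 7 (odd)  ✗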